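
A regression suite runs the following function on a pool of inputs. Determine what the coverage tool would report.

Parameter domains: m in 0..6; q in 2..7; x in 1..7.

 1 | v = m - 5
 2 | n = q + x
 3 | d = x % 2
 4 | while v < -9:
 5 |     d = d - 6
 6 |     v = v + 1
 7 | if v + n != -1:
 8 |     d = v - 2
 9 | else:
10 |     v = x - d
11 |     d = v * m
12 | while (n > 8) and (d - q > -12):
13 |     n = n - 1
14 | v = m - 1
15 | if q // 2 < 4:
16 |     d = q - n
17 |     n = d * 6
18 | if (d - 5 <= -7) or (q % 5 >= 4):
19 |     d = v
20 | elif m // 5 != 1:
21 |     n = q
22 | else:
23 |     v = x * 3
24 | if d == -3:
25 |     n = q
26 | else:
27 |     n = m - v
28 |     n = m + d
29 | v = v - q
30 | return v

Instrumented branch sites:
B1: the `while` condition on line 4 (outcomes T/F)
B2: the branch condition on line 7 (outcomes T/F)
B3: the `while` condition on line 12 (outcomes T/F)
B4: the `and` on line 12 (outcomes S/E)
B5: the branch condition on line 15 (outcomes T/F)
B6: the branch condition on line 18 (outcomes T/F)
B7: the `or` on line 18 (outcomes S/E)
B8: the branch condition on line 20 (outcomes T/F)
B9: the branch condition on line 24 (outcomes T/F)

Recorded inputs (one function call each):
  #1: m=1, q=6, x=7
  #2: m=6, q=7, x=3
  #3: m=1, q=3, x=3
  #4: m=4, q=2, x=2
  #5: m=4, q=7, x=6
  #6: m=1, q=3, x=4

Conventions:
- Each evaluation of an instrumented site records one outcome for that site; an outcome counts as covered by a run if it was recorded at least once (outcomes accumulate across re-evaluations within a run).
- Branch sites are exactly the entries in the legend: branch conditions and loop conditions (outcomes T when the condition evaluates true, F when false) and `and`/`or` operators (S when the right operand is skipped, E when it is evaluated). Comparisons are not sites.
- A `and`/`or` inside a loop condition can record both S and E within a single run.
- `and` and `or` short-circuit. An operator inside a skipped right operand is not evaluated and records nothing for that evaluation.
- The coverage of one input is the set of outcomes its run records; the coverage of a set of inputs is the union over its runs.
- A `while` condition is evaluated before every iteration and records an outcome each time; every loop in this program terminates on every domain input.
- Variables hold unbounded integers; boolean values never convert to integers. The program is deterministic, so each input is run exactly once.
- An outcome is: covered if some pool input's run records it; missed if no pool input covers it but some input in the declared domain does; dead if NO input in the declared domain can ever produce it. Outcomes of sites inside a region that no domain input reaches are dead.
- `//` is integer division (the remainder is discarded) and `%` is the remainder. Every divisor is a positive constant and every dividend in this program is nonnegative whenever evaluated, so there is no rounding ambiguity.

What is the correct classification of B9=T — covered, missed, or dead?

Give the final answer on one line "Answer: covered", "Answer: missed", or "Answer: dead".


no pool input records B9=T
checking all 294 inputs in the declared domain: B9=T is never recorded -> dead
Answer: dead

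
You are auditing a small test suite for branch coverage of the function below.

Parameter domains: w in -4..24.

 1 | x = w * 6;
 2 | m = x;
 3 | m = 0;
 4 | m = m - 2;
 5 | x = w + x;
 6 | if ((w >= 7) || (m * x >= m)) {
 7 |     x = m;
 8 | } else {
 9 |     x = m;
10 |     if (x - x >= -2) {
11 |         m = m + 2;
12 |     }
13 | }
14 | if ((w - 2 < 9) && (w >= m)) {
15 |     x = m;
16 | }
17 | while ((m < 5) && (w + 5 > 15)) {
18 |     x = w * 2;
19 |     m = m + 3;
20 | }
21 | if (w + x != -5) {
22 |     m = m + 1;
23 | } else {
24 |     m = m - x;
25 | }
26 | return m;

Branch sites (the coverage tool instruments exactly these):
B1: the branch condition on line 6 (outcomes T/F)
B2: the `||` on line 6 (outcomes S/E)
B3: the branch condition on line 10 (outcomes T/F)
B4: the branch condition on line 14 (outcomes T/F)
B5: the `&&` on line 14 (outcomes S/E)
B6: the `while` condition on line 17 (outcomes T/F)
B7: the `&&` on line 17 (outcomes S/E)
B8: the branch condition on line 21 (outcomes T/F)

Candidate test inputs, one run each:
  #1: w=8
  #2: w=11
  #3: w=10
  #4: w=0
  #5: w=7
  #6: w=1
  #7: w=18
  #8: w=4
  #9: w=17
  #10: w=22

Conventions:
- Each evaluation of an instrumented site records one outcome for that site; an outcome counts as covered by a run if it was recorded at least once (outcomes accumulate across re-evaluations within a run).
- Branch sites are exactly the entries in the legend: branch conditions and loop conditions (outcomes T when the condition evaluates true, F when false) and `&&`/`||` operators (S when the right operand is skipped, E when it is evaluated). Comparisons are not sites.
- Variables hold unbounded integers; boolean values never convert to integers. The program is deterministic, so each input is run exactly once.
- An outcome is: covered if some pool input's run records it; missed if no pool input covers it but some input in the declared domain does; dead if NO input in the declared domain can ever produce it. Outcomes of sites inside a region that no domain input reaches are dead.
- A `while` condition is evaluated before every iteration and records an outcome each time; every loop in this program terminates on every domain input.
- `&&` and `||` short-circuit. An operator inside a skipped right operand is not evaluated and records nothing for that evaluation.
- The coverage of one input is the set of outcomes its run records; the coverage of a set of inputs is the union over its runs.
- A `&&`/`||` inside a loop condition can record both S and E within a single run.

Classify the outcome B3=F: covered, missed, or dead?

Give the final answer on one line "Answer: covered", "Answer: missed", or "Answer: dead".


no pool input records B3=F
checking all 29 inputs in the declared domain: B3=F is never recorded -> dead
Answer: dead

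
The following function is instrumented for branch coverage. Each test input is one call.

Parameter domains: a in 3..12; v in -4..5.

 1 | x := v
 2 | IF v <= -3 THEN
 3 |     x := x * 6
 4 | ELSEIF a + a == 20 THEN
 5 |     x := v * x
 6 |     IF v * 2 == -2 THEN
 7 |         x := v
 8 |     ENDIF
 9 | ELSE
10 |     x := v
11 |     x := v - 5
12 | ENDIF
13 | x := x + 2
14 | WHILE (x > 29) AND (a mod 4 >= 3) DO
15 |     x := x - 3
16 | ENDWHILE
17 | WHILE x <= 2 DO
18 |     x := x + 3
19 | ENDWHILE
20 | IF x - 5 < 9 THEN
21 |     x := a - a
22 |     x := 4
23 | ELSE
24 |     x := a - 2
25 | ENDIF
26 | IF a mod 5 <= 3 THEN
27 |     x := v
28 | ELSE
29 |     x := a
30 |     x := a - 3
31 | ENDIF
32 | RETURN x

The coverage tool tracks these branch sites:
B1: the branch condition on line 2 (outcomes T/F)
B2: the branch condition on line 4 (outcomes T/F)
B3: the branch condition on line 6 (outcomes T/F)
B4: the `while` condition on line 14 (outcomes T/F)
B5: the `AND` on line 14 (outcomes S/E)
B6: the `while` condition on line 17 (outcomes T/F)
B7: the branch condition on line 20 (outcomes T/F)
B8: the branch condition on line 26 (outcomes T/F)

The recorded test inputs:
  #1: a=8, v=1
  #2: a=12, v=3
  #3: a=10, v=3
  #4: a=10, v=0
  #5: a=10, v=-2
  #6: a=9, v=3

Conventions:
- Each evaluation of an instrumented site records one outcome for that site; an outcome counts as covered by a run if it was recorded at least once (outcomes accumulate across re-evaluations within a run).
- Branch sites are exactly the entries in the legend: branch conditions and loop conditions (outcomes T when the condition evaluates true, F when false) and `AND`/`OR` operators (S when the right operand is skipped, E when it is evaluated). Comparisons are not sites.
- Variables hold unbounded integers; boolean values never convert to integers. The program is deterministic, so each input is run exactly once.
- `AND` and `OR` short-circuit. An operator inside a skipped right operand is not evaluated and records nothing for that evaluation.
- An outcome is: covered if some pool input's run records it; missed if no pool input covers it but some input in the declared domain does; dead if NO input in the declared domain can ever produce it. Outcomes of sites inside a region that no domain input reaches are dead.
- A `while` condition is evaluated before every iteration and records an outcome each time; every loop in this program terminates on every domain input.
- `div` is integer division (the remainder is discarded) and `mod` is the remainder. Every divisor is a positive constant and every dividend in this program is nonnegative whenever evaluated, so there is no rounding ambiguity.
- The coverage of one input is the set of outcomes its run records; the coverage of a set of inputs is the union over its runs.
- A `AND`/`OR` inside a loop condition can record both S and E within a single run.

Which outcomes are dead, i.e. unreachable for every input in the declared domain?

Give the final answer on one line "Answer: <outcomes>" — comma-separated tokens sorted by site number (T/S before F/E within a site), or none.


sweeping the full domain (100 inputs) for each outcome:
  B4=T: unreachable across the whole domain -> dead
  B5=E: unreachable across the whole domain -> dead
  reachable outcomes have witnesses, e.g. B1=T (e.g. a=3, v=-4), B1=F (e.g. a=3, v=-2), B2=T (e.g. a=10, v=-2), B2=F (e.g. a=3, v=-2)
Answer: B4=T, B5=E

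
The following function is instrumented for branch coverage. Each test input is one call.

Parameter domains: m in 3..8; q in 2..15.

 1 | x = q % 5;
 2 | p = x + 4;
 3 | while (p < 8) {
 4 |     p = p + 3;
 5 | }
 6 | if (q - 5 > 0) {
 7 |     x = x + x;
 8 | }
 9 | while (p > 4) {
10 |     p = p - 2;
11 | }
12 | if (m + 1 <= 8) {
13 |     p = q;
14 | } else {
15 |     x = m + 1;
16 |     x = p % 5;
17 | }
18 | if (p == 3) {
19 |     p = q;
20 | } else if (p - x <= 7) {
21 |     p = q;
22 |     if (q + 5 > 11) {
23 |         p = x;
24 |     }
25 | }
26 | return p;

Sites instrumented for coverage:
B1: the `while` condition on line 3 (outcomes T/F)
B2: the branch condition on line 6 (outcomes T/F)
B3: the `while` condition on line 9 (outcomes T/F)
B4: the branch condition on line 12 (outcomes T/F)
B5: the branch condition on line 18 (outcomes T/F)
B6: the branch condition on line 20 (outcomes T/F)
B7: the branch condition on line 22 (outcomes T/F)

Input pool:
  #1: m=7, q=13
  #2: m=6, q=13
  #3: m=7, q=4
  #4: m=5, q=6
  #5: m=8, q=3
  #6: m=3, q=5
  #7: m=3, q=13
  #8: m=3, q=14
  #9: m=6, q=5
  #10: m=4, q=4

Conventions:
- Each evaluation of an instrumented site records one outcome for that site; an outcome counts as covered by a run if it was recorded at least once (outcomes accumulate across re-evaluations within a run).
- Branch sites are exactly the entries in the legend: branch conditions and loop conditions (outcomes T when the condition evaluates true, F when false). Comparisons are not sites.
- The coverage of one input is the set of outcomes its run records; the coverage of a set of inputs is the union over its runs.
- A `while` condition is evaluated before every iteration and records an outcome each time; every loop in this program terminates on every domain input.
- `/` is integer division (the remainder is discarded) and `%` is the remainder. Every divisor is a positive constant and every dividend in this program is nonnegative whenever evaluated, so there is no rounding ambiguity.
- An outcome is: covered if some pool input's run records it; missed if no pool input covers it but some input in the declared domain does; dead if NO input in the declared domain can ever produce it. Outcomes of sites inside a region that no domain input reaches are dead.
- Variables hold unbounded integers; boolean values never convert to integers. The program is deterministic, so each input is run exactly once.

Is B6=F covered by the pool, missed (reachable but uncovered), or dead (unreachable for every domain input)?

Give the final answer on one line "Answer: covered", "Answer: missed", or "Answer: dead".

no pool input records B6=F
but domain input (m=3, q=10) does record it -> reachable, so missed

Answer: missed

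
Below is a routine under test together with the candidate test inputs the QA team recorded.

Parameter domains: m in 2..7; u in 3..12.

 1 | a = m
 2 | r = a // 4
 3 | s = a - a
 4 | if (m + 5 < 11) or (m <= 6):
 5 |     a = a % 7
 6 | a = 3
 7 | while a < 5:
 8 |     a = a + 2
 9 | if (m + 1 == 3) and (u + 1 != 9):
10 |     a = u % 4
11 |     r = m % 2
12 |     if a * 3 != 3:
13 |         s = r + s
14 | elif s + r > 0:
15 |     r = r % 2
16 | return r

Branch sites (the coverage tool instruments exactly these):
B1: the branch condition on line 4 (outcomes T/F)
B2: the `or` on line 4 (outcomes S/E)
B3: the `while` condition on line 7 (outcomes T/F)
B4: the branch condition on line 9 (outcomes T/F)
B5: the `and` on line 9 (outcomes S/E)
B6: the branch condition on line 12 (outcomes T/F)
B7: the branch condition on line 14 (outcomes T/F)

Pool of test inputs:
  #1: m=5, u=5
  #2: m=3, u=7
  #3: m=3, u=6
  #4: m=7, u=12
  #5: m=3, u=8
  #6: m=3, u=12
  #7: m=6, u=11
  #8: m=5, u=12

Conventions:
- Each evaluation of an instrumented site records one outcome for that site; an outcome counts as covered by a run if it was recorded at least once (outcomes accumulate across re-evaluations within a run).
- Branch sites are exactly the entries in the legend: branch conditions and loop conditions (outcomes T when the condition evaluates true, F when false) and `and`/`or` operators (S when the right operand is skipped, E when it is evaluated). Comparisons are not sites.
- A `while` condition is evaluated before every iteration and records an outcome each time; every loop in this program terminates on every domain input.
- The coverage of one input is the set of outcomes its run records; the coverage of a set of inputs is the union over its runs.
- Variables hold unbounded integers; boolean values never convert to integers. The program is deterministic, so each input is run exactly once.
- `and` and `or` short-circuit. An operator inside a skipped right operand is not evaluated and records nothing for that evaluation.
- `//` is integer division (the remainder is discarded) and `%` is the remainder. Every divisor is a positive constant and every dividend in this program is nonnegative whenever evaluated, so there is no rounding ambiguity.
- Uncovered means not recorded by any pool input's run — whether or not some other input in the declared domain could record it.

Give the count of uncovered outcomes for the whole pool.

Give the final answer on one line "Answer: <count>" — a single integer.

input #1 (m=5, u=5): events B2->S, B1->T, B3->T, B3->F, B5->S, B4->F, B7->T; covers B1=T, B2=S, B3=T, B3=F, B4=F, B5=S, B7=T
input #2 (m=3, u=7): events B2->S, B1->T, B3->T, B3->F, B5->S, B4->F, B7->F; covers B1=T, B2=S, B3=T, B3=F, B4=F, B5=S, B7=F
input #3 (m=3, u=6): events B2->S, B1->T, B3->T, B3->F, B5->S, B4->F, B7->F; covers B1=T, B2=S, B3=T, B3=F, B4=F, B5=S, B7=F
input #4 (m=7, u=12): events B2->E, B1->F, B3->T, B3->F, B5->S, B4->F, B7->T; covers B1=F, B2=E, B3=T, B3=F, B4=F, B5=S, B7=T
input #5 (m=3, u=8): events B2->S, B1->T, B3->T, B3->F, B5->S, B4->F, B7->F; covers B1=T, B2=S, B3=T, B3=F, B4=F, B5=S, B7=F
input #6 (m=3, u=12): events B2->S, B1->T, B3->T, B3->F, B5->S, B4->F, B7->F; covers B1=T, B2=S, B3=T, B3=F, B4=F, B5=S, B7=F
input #7 (m=6, u=11): events B2->E, B1->T, B3->T, B3->F, B5->S, B4->F, B7->T; covers B1=T, B2=E, B3=T, B3=F, B4=F, B5=S, B7=T
input #8 (m=5, u=12): events B2->S, B1->T, B3->T, B3->F, B5->S, B4->F, B7->T; covers B1=T, B2=S, B3=T, B3=F, B4=F, B5=S, B7=T
union over the pool: B1=T, B1=F, B2=S, B2=E, B3=T, B3=F, B4=F, B5=S, B7=T, B7=F
uncovered (4 of 14): B4=T, B5=E, B6=T, B6=F

Answer: 4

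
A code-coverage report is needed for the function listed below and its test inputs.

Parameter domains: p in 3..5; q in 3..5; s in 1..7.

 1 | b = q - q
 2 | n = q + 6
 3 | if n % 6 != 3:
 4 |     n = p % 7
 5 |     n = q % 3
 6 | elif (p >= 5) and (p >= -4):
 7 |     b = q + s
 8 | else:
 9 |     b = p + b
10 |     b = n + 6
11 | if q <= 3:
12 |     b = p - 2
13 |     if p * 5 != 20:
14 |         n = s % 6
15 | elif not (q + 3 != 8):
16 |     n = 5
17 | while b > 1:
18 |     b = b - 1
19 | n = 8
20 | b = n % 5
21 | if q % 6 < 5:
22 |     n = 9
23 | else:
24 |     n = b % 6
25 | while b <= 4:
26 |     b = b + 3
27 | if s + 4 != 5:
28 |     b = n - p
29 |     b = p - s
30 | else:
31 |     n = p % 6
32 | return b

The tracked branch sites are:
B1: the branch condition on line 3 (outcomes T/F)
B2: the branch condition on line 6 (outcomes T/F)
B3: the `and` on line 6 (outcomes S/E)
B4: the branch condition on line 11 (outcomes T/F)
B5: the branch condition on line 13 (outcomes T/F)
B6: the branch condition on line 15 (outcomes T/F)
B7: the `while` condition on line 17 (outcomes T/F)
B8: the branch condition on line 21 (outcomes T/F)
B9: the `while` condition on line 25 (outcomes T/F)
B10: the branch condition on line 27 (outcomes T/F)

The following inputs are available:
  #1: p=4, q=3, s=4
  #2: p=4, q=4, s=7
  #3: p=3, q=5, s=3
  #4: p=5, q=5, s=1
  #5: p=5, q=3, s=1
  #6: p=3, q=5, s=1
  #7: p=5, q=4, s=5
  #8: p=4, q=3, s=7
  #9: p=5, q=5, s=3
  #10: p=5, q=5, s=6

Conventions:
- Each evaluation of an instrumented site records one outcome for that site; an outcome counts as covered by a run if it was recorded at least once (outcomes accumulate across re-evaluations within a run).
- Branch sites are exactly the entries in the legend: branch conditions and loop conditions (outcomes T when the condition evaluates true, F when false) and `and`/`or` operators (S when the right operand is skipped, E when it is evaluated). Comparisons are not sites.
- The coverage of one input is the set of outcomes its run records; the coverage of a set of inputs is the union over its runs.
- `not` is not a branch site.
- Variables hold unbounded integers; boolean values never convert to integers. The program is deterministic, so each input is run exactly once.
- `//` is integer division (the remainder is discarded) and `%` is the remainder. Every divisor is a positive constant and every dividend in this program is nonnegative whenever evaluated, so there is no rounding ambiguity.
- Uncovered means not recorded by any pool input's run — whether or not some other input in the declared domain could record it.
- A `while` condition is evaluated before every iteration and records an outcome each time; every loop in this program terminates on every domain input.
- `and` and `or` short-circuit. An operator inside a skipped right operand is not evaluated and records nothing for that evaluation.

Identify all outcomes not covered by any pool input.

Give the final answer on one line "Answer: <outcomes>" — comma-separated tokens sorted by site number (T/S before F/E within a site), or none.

input #1 (p=4, q=3, s=4): events B1->F, B3->S, B2->F, B4->T, B5->F, B7->T, B7->F, B8->T, B9->T, B9->F, B10->T; covers B1=F, B2=F, B3=S, B4=T, B5=F, B7=T, B7=F, B8=T, B9=T, B9=F, B10=T
input #2 (p=4, q=4, s=7): events B1->T, B4->F, B6->F, B7->F, B8->T, B9->T, B9->F, B10->T; covers B1=T, B4=F, B6=F, B7=F, B8=T, B9=T, B9=F, B10=T
input #3 (p=3, q=5, s=3): events B1->T, B4->F, B6->T, B7->F, B8->F, B9->T, B9->F, B10->T; covers B1=T, B4=F, B6=T, B7=F, B8=F, B9=T, B9=F, B10=T
input #4 (p=5, q=5, s=1): events B1->T, B4->F, B6->T, B7->F, B8->F, B9->T, B9->F, B10->F; covers B1=T, B4=F, B6=T, B7=F, B8=F, B9=T, B9=F, B10=F
input #5 (p=5, q=3, s=1): events B1->F, B3->E, B2->T, B4->T, B5->T, B7->T, B7->T, B7->F, B8->T, B9->T, B9->F, B10->F; covers B1=F, B2=T, B3=E, B4=T, B5=T, B7=T, B7=F, B8=T, B9=T, B9=F, B10=F
input #6 (p=3, q=5, s=1): events B1->T, B4->F, B6->T, B7->F, B8->F, B9->T, B9->F, B10->F; covers B1=T, B4=F, B6=T, B7=F, B8=F, B9=T, B9=F, B10=F
input #7 (p=5, q=4, s=5): events B1->T, B4->F, B6->F, B7->F, B8->T, B9->T, B9->F, B10->T; covers B1=T, B4=F, B6=F, B7=F, B8=T, B9=T, B9=F, B10=T
input #8 (p=4, q=3, s=7): events B1->F, B3->S, B2->F, B4->T, B5->F, B7->T, B7->F, B8->T, B9->T, B9->F, B10->T; covers B1=F, B2=F, B3=S, B4=T, B5=F, B7=T, B7=F, B8=T, B9=T, B9=F, B10=T
input #9 (p=5, q=5, s=3): events B1->T, B4->F, B6->T, B7->F, B8->F, B9->T, B9->F, B10->T; covers B1=T, B4=F, B6=T, B7=F, B8=F, B9=T, B9=F, B10=T
input #10 (p=5, q=5, s=6): events B1->T, B4->F, B6->T, B7->F, B8->F, B9->T, B9->F, B10->T; covers B1=T, B4=F, B6=T, B7=F, B8=F, B9=T, B9=F, B10=T
union over the pool: B1=T, B1=F, B2=T, B2=F, B3=S, B3=E, B4=T, B4=F, B5=T, B5=F, B6=T, B6=F, B7=T, B7=F, B8=T, B8=F, B9=T, B9=F, B10=T, B10=F
uncovered (0 of 20): none

Answer: none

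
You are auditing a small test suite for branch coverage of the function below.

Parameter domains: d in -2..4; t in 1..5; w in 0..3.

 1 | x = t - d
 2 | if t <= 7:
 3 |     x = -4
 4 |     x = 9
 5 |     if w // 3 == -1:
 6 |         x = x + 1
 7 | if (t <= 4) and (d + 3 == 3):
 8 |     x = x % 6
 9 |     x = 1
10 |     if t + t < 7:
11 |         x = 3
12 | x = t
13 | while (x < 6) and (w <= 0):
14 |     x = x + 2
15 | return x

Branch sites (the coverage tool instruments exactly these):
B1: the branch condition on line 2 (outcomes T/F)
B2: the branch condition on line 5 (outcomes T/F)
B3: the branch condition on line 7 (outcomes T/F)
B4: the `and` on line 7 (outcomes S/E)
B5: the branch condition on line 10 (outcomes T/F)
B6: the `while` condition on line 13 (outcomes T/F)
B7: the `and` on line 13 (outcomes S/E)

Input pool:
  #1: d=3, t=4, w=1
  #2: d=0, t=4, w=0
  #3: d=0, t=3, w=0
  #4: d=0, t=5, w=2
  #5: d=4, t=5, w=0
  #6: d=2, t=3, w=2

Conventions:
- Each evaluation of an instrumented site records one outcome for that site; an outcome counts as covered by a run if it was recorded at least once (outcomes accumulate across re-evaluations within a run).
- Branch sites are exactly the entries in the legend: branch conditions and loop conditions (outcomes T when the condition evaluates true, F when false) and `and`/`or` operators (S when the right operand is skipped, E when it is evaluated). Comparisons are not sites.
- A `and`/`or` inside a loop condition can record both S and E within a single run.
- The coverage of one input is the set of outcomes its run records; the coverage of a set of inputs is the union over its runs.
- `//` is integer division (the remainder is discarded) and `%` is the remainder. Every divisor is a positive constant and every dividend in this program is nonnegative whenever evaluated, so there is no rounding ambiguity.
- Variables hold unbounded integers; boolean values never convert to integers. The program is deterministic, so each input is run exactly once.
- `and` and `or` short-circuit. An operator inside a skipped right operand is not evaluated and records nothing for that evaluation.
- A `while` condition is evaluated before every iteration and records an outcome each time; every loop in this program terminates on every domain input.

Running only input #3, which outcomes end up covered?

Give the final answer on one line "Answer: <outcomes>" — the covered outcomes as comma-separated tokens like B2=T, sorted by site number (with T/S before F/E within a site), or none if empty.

Tracing the run of input #3 (d=0, t=3, w=0):
  B1->T, B2->F, B4->E, B3->T, B5->T, B7->E, B6->T, B7->E, B6->T, B7->S
  B6->F
collecting distinct outcomes: B1=T, B2=F, B3=T, B4=E, B5=T, B6=T, B6=F, B7=S, B7=E

Answer: B1=T, B2=F, B3=T, B4=E, B5=T, B6=T, B6=F, B7=S, B7=E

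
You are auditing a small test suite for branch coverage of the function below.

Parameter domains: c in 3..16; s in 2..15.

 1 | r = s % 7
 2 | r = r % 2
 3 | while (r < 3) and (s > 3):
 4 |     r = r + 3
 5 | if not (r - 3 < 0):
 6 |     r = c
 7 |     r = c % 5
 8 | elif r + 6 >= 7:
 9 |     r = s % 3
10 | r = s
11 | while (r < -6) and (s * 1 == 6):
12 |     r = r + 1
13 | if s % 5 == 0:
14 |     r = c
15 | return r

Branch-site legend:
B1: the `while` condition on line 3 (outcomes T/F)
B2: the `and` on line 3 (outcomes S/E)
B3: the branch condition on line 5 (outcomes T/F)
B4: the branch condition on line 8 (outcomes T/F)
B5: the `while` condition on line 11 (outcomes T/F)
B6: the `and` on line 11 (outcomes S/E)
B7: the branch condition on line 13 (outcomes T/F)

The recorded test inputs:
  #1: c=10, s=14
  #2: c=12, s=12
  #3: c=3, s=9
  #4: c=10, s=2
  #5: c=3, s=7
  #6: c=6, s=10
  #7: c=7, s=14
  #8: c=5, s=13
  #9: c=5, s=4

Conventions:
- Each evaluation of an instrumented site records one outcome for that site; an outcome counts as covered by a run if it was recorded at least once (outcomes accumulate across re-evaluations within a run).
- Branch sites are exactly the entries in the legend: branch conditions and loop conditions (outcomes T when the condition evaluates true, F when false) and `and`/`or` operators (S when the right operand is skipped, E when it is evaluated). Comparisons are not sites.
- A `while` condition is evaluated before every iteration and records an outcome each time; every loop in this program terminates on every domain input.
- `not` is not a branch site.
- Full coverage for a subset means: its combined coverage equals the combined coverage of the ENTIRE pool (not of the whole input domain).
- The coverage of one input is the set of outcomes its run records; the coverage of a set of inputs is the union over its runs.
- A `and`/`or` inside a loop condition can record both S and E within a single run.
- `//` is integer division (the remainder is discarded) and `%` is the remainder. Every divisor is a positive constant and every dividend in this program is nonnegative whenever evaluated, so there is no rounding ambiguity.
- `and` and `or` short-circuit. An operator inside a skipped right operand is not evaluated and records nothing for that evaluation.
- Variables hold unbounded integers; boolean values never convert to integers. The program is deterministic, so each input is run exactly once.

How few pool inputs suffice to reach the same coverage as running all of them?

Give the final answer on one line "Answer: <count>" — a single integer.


#1 (c=10, s=14) -> covered: B1=T, B1=F, B2=S, B2=E, B3=T, B5=F, B6=S, B7=F
#2 (c=12, s=12) -> covered: B1=T, B1=F, B2=S, B2=E, B3=T, B5=F, B6=S, B7=F
#3 (c=3, s=9) -> covered: B1=T, B1=F, B2=S, B2=E, B3=T, B5=F, B6=S, B7=F
#4 (c=10, s=2) -> covered: B1=F, B2=E, B3=F, B4=F, B5=F, B6=S, B7=F
#5 (c=3, s=7) -> covered: B1=T, B1=F, B2=S, B2=E, B3=T, B5=F, B6=S, B7=F
#6 (c=6, s=10) -> covered: B1=T, B1=F, B2=S, B2=E, B3=T, B5=F, B6=S, B7=T
#7 (c=7, s=14) -> covered: B1=T, B1=F, B2=S, B2=E, B3=T, B5=F, B6=S, B7=F
#8 (c=5, s=13) -> covered: B1=T, B1=F, B2=S, B2=E, B3=T, B5=F, B6=S, B7=F
#9 (c=5, s=4) -> covered: B1=T, B1=F, B2=S, B2=E, B3=T, B5=F, B6=S, B7=F
the full pool covers 11 outcomes: B1=T, B1=F, B2=S, B2=E, B3=T, B3=F, B4=F, B5=F, B6=S, B7=T, B7=F
no size-1 subset reaches all 11 outcomes (best union: 8/11)
inputs {4, 6} (size 2) cover everything; no size-2 subset with a lexicographically smaller index list covers all 11
Answer: 2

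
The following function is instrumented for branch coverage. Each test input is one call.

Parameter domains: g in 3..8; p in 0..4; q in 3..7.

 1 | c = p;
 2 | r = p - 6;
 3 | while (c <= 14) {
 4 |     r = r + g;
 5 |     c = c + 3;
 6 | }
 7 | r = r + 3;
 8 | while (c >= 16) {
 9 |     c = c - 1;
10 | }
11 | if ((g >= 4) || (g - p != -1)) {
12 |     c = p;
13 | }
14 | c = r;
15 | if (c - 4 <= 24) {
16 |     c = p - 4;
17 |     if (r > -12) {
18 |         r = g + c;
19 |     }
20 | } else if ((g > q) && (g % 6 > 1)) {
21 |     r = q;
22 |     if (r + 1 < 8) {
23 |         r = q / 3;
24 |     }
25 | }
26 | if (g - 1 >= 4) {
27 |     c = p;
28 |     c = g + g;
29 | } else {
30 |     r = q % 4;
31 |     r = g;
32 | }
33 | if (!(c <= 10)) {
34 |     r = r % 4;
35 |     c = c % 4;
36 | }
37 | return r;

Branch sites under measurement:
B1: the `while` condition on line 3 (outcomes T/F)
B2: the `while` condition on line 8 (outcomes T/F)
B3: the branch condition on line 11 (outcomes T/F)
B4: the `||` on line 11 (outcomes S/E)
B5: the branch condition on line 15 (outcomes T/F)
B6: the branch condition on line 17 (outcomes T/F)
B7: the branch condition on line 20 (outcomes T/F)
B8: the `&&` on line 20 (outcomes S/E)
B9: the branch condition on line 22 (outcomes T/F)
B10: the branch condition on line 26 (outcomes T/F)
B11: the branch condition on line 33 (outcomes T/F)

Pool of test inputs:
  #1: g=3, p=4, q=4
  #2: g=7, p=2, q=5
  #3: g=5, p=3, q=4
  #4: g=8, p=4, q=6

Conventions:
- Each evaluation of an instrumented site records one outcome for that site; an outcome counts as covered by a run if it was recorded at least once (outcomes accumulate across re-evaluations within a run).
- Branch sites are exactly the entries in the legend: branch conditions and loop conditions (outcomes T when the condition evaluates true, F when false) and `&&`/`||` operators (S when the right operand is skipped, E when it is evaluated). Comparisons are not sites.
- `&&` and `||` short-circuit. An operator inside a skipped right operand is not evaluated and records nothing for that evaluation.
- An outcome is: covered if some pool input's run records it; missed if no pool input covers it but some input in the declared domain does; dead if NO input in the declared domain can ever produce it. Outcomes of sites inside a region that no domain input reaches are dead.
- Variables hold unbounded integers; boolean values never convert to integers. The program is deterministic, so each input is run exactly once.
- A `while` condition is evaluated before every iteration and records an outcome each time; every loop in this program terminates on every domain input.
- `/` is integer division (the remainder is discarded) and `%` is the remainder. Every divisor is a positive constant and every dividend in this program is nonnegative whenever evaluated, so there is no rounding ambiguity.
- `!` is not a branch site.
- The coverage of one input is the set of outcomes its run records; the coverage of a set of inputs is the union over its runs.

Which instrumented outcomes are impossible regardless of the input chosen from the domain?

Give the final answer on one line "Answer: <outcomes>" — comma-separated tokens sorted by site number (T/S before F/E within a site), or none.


checking every outcome against all 150 domain inputs:
  B6=F: zero occurrences over every domain input -> dead
  reachable outcomes have witnesses, e.g. B1=T (e.g. g=3, p=0, q=3), B1=F (e.g. g=3, p=0, q=3), B2=T (e.g. g=3, p=1, q=3), B2=F (e.g. g=3, p=0, q=3)
Answer: B6=F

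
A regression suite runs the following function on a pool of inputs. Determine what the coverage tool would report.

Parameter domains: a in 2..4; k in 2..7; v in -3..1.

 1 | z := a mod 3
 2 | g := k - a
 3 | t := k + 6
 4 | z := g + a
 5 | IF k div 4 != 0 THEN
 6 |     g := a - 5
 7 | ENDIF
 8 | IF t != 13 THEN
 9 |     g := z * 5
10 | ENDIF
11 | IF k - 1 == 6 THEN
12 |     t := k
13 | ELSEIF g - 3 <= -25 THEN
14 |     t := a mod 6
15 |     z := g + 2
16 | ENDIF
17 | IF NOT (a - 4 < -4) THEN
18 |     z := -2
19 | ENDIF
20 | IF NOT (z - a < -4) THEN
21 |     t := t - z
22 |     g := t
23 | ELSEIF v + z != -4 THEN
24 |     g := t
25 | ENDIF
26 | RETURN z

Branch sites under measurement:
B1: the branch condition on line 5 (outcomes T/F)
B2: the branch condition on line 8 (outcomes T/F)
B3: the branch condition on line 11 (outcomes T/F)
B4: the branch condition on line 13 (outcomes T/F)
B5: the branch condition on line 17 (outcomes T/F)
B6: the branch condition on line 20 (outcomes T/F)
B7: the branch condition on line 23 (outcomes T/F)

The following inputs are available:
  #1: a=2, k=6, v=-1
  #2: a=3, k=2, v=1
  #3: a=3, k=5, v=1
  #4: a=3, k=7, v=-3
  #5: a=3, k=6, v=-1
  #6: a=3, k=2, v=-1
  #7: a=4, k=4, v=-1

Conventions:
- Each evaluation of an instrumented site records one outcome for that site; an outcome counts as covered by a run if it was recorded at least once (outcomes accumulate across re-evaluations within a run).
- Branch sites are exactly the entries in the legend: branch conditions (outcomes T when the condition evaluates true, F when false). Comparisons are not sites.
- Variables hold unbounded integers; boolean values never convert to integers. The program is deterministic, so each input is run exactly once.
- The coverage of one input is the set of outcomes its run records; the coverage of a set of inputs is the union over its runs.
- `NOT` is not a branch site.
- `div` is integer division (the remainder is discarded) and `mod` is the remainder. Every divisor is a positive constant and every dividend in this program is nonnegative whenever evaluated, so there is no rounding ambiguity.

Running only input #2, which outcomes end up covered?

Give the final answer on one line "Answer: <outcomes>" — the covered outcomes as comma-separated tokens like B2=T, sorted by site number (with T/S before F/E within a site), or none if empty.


Tracing the run of input #2 (a=3, k=2, v=1):
  B1->F, B2->T, B3->F, B4->F, B5->T, B6->F, B7->T
collecting distinct outcomes: B1=F, B2=T, B3=F, B4=F, B5=T, B6=F, B7=T
Answer: B1=F, B2=T, B3=F, B4=F, B5=T, B6=F, B7=T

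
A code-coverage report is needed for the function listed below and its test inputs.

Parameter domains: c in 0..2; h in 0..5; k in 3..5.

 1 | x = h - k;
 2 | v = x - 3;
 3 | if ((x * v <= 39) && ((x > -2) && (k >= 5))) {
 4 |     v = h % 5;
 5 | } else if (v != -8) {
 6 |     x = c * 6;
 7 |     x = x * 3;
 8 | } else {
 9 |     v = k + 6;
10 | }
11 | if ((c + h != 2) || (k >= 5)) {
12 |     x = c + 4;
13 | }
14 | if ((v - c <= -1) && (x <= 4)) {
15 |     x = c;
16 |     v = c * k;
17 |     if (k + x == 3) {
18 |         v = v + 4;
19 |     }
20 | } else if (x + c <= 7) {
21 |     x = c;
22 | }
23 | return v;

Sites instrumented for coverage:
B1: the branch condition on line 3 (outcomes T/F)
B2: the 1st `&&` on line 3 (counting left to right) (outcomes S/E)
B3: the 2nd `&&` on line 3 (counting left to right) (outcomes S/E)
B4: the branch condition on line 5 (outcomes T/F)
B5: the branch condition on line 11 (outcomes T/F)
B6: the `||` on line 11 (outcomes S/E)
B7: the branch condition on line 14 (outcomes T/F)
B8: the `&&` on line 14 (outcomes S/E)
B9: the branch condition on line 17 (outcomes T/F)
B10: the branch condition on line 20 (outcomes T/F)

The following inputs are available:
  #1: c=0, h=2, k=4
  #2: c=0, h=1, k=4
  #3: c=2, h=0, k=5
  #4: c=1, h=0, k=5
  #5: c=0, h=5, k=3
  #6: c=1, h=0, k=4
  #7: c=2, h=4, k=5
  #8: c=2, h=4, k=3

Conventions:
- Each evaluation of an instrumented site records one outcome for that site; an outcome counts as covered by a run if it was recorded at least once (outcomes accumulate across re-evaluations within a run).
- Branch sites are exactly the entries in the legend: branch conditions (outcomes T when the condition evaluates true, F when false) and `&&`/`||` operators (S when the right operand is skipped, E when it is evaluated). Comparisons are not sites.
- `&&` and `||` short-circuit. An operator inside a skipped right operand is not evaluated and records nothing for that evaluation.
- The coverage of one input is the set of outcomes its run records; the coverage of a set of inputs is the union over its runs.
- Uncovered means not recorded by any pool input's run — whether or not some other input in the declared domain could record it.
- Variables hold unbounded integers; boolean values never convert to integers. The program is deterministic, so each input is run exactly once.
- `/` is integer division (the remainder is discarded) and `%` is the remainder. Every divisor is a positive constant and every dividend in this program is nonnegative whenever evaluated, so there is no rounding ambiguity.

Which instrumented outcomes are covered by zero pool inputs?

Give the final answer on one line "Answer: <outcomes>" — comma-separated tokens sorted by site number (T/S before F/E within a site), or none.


input #1 (c=0, h=2, k=4): covers B1=F, B2=E, B3=S, B4=T, B5=F, B6=E, B7=T, B8=E, B9=F
input #2 (c=0, h=1, k=4): covers B1=F, B2=E, B3=S, B4=T, B5=T, B6=S, B7=T, B8=E, B9=F
input #3 (c=2, h=0, k=5): covers B1=F, B2=S, B4=F, B5=T, B6=E, B7=F, B8=S, B10=F
input #4 (c=1, h=0, k=5): covers B1=F, B2=S, B4=F, B5=T, B6=S, B7=F, B8=S, B10=T
input #5 (c=0, h=5, k=3): covers B1=F, B2=E, B3=E, B4=T, B5=T, B6=S, B7=T, B8=E, B9=T
input #6 (c=1, h=0, k=4): covers B1=F, B2=E, B3=S, B4=T, B5=T, B6=S, B7=F, B8=E, B10=T
input #7 (c=2, h=4, k=5): covers B1=T, B2=E, B3=E, B5=T, B6=S, B7=F, B8=S, B10=F
input #8 (c=2, h=4, k=3): covers B1=F, B2=E, B3=E, B4=T, B5=T, B6=S, B7=F, B8=E, B10=F
union over the pool: B1=T, B1=F, B2=S, B2=E, B3=S, B3=E, B4=T, B4=F, B5=T, B5=F, B6=S, B6=E, B7=T, B7=F, B8=S, B8=E, B9=T, B9=F, B10=T, B10=F
uncovered (0 of 20): none
Answer: none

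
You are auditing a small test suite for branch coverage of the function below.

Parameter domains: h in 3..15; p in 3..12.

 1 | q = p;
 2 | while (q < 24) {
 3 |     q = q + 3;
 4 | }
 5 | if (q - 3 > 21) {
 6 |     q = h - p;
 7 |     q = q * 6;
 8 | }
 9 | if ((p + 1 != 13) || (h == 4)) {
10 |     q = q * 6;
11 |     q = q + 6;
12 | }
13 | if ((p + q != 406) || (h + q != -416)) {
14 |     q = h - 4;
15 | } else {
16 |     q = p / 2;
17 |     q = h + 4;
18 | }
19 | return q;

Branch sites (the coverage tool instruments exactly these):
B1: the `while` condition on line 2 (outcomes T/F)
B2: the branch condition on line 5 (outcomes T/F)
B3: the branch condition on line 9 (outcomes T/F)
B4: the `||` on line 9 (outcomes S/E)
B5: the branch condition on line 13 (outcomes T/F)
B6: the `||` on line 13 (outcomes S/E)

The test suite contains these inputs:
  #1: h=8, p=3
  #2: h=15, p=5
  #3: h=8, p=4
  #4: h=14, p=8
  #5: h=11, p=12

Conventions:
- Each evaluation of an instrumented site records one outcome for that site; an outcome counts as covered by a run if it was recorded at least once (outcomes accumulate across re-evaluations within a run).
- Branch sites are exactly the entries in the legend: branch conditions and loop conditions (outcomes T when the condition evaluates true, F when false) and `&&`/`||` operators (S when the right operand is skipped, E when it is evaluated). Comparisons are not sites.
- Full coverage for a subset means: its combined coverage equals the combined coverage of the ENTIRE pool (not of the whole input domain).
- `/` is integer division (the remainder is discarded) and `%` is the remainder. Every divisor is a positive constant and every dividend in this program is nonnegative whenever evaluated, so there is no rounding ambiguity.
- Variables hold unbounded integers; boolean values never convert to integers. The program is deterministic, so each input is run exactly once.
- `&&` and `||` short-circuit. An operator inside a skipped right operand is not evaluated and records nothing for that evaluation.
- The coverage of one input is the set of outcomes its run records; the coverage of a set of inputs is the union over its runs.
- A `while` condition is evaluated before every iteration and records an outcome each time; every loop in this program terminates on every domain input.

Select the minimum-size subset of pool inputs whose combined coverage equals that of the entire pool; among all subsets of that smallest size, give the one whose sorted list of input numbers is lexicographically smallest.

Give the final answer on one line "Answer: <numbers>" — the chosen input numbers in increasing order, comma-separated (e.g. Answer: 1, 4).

input #1, h=8, p=3: events B1->T, B1->T, B1->T, B1->T, B1->T, B1->T, B1->T, B1->F, B2->F, B4->S, B3->T, B6->S, B5->T; outcomes B1=T, B1=F, B2=F, B3=T, B4=S, B5=T, B6=S
input #2, h=15, p=5: events B1->T, B1->T, B1->T, B1->T, B1->T, B1->T, B1->T, B1->F, B2->T, B4->S, B3->T, B6->S, B5->T; outcomes B1=T, B1=F, B2=T, B3=T, B4=S, B5=T, B6=S
input #3, h=8, p=4: events B1->T, B1->T, B1->T, B1->T, B1->T, B1->T, B1->T, B1->F, B2->T, B4->S, B3->T, B6->S, B5->T; outcomes B1=T, B1=F, B2=T, B3=T, B4=S, B5=T, B6=S
input #4, h=14, p=8: events B1->T, B1->T, B1->T, B1->T, B1->T, B1->T, B1->F, B2->T, B4->S, B3->T, B6->S, B5->T; outcomes B1=T, B1=F, B2=T, B3=T, B4=S, B5=T, B6=S
input #5, h=11, p=12: events B1->T, B1->T, B1->T, B1->T, B1->F, B2->F, B4->E, B3->F, B6->S, B5->T; outcomes B1=T, B1=F, B2=F, B3=F, B4=E, B5=T, B6=S
the full pool covers 10 outcomes: B1=T, B1=F, B2=T, B2=F, B3=T, B3=F, B4=S, B4=E, B5=T, B6=S
every size-1 subset falls short of the 10 outcomes (best: 7/10)
the canonical winner is {2, 5}: size 2, full 10-outcome coverage, earliest index list among size-2 covers

Answer: 2, 5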